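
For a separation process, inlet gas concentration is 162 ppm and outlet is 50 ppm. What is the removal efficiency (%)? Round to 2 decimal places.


Efficiency = (G_in - G_out) / G_in * 100%
Efficiency = (162 - 50) / 162 * 100
Efficiency = 112 / 162 * 100
Efficiency = 69.14%


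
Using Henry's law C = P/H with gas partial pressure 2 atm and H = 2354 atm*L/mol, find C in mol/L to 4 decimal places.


C = P / H
C = 2 / 2354
C = 0.0008 mol/L


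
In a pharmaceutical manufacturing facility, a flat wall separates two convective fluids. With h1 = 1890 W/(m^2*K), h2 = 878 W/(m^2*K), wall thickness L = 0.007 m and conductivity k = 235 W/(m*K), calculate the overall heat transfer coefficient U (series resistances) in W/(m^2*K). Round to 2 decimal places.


1/U = 1/h1 + L/k + 1/h2
1/U = 1/1890 + 0.007/235 + 1/878
1/U = 0.0005291005 + 2.97872e-05 + 0.0011389522
1/U = 0.0016978399
U = 588.98 W/(m^2*K)


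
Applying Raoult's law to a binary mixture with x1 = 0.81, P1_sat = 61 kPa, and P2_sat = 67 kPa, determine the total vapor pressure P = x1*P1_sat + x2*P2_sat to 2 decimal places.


P = x1*P1_sat + x2*P2_sat
x2 = 1 - x1 = 1 - 0.81 = 0.19
P = 0.81*61 + 0.19*67
P = 49.41 + 12.73
P = 62.14 kPa


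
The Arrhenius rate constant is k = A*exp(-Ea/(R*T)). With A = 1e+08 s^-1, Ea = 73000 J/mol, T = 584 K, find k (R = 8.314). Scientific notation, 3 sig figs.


k = A * exp(-Ea/(R*T))
k = 1e+08 * exp(-73000 / (8.314 * 584))
k = 1e+08 * exp(-15.034881)
k = 2.95e+01


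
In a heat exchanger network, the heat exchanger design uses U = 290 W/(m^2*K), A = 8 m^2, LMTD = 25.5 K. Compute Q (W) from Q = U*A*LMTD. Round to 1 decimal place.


Q = U * A * LMTD
Q = 290 * 8 * 25.5
Q = 59160.0 W


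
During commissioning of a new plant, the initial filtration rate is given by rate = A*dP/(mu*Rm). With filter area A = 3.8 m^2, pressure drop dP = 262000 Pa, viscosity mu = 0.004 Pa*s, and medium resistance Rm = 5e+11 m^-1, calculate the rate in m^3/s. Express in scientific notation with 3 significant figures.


rate = A * dP / (mu * Rm)
rate = 3.8 * 262000 / (0.004 * 5e+11)
rate = 995600.0 / 2.000e+09
rate = 4.98e-04 m^3/s


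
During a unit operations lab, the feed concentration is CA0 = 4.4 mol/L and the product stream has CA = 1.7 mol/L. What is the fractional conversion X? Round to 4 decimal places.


X = (CA0 - CA) / CA0
X = (4.4 - 1.7) / 4.4
X = 2.7 / 4.4
X = 0.6136


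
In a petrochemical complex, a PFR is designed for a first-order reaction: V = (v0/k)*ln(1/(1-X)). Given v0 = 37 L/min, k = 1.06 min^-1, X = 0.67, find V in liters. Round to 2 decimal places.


V = (v0/k) * ln(1/(1-X))
V = (37/1.06) * ln(1/(1-0.67))
V = 34.90566 * ln(3.030303)
V = 34.90566 * 1.108663
V = 38.70 L


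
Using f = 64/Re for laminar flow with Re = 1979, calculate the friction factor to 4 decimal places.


f = 64 / Re
f = 64 / 1979
f = 0.0323


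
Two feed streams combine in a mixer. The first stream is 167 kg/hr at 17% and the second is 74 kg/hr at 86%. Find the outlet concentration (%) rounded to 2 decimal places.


Mass balance on solute: F1*x1 + F2*x2 = F3*x3
F3 = F1 + F2 = 167 + 74 = 241 kg/hr
x3 = (F1*x1 + F2*x2)/F3
x3 = (167*0.17 + 74*0.86) / 241
x3 = 38.19%


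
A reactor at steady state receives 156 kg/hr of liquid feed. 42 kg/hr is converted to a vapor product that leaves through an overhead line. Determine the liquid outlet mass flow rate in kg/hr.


Steady-state mass balance on the main outlet: F_out = F_in - F_removed
F_out = 156 - 42
F_out = 114 kg/hr


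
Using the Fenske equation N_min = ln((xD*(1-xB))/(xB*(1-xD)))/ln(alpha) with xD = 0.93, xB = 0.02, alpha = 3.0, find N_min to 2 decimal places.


N_min = ln((xD*(1-xB))/(xB*(1-xD))) / ln(alpha)
Numerator inside ln: 0.9114 / 0.0014 = 651.0
ln(651.0) = 6.47851
ln(alpha) = ln(3.0) = 1.098612
N_min = 6.47851 / 1.098612 = 5.90


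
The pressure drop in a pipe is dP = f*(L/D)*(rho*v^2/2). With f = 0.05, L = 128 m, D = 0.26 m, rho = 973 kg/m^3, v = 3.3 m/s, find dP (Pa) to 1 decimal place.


dP = f * (L/D) * (rho*v^2/2)
dP = 0.05 * (128/0.26) * (973*3.3^2/2)
L/D = 492.30769231
rho*v^2/2 = 973*10.89/2 = 5297.985
dP = 0.05 * 492.30769231 * 5297.985
dP = 130411.9 Pa


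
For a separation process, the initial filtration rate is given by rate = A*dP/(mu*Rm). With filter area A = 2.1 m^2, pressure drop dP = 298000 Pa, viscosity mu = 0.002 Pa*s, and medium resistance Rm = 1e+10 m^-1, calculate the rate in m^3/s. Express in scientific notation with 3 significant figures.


rate = A * dP / (mu * Rm)
rate = 2.1 * 298000 / (0.002 * 1e+10)
rate = 625800.0 / 2.000e+07
rate = 3.13e-02 m^3/s


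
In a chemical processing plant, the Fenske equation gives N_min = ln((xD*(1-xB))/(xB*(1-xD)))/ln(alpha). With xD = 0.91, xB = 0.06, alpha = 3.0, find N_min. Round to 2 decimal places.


N_min = ln((xD*(1-xB))/(xB*(1-xD))) / ln(alpha)
Numerator inside ln: 0.8554 / 0.0054 = 158.407407
ln(158.407407) = 5.06517
ln(alpha) = ln(3.0) = 1.098612
N_min = 5.06517 / 1.098612 = 4.61


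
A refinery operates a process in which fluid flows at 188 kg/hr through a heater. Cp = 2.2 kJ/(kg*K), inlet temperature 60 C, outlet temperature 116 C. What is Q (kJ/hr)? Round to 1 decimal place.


Q = m_dot * Cp * (T2 - T1)
Q = 188 * 2.2 * (116 - 60)
Q = 188 * 2.2 * 56
Q = 23161.6 kJ/hr


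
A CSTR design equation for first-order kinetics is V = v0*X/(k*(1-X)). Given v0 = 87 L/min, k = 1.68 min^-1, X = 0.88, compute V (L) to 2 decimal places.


V = v0 * X / (k * (1 - X))
V = 87 * 0.88 / (1.68 * (1 - 0.88))
V = 76.56 / (1.68 * 0.12)
V = 76.56 / 0.2016
V = 379.76 L


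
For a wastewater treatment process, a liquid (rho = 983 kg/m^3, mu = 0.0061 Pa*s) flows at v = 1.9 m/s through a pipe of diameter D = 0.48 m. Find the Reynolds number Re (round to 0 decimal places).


Re = rho * v * D / mu
Re = 983 * 1.9 * 0.48 / 0.0061
Re = 896.496 / 0.0061
Re = 146967


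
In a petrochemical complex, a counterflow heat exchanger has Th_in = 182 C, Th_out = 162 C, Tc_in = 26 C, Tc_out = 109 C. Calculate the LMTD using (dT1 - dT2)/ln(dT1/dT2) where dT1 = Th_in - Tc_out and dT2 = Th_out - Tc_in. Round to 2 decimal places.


dT1 = Th_in - Tc_out = 182 - 109 = 73
dT2 = Th_out - Tc_in = 162 - 26 = 136
LMTD = (dT1 - dT2) / ln(dT1/dT2)
LMTD = (73 - 136) / ln(73/136)
LMTD = 101.25 K


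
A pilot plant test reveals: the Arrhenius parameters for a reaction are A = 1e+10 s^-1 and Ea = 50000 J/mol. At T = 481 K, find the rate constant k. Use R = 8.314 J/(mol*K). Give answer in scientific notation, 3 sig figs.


k = A * exp(-Ea/(R*T))
k = 1e+10 * exp(-50000 / (8.314 * 481))
k = 1e+10 * exp(-12.503019)
k = 3.72e+04


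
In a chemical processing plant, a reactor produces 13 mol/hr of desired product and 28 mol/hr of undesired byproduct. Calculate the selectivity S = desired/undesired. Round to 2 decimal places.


S = desired product rate / undesired product rate
S = 13 / 28
S = 0.46


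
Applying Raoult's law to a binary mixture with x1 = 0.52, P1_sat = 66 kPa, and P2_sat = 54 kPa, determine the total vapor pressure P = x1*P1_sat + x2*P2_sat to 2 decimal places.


P = x1*P1_sat + x2*P2_sat
x2 = 1 - x1 = 1 - 0.52 = 0.48
P = 0.52*66 + 0.48*54
P = 34.32 + 25.92
P = 60.24 kPa


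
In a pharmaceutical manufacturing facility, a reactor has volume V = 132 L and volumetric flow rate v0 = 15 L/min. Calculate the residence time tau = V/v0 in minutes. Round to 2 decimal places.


tau = V / v0
tau = 132 / 15
tau = 8.80 min


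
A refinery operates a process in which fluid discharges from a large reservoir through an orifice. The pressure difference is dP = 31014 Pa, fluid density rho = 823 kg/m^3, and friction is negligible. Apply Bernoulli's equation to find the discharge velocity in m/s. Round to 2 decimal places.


v = sqrt(2*dP/rho)
v = sqrt(2*31014/823)
v = sqrt(75.368165)
v = 8.68 m/s


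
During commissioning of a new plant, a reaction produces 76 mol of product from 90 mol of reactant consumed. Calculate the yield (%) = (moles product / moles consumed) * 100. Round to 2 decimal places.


Yield = (moles product / moles consumed) * 100%
Yield = (76 / 90) * 100
Yield = 0.8444 * 100
Yield = 84.44%


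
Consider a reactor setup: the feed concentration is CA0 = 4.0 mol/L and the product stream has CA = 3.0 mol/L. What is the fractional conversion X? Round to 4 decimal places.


X = (CA0 - CA) / CA0
X = (4.0 - 3.0) / 4.0
X = 1.0 / 4.0
X = 0.2500


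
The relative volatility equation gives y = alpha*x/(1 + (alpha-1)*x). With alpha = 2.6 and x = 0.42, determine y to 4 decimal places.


y = alpha*x / (1 + (alpha-1)*x)
y = 2.6*0.42 / (1 + (2.6-1)*0.42)
y = 1.092 / (1 + 0.672)
y = 1.092 / 1.672
y = 0.6531


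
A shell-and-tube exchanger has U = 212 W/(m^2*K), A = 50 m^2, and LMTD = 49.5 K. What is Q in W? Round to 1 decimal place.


Q = U * A * LMTD
Q = 212 * 50 * 49.5
Q = 524700.0 W


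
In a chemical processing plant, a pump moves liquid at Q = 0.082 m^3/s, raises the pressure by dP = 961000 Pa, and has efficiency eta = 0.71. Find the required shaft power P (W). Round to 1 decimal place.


P = Q * dP / eta
P = 0.082 * 961000 / 0.71
P = 78802.0 / 0.71
P = 110988.7 W


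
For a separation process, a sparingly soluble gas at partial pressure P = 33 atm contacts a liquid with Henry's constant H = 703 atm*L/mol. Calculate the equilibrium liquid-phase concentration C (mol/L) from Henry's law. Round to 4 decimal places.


C = P / H
C = 33 / 703
C = 0.0469 mol/L


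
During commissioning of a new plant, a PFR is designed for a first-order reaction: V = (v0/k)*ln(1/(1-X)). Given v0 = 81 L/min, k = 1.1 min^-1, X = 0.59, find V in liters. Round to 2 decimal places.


V = (v0/k) * ln(1/(1-X))
V = (81/1.1) * ln(1/(1-0.59))
V = 73.636364 * ln(2.439024)
V = 73.636364 * 0.891598
V = 65.65 L


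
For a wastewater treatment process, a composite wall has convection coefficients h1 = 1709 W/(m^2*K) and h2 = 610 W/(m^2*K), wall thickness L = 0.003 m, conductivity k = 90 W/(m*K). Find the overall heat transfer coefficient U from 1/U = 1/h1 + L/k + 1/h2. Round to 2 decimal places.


1/U = 1/h1 + L/k + 1/h2
1/U = 1/1709 + 0.003/90 + 1/610
1/U = 0.0005851375 + 3.33333e-05 + 0.0016393443
1/U = 0.0022578151
U = 442.91 W/(m^2*K)


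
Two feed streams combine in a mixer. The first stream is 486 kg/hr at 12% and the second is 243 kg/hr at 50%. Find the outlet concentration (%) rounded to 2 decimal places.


Mass balance on solute: F1*x1 + F2*x2 = F3*x3
F3 = F1 + F2 = 486 + 243 = 729 kg/hr
x3 = (F1*x1 + F2*x2)/F3
x3 = (486*0.12 + 243*0.5) / 729
x3 = 24.67%


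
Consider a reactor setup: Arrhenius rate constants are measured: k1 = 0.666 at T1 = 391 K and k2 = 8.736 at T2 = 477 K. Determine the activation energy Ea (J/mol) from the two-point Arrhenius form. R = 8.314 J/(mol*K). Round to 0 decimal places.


Ea = R * ln(k2/k1) / (1/T1 - 1/T2)
ln(k2/k1) = ln(8.736/0.666) = 2.573918
1/T1 - 1/T2 = 1/391 - 1/477 = 0.000461108698
Ea = 8.314 * 2.573918 / 0.000461108698
Ea = 46409 J/mol


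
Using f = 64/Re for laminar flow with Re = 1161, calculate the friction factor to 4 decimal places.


f = 64 / Re
f = 64 / 1161
f = 0.0551


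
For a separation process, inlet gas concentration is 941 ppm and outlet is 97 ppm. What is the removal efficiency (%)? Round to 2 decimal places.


Efficiency = (G_in - G_out) / G_in * 100%
Efficiency = (941 - 97) / 941 * 100
Efficiency = 844 / 941 * 100
Efficiency = 89.69%


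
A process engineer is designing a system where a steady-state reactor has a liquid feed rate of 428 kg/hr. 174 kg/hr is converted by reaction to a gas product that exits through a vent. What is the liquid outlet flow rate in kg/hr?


Steady-state mass balance on the main outlet: F_out = F_in - F_removed
F_out = 428 - 174
F_out = 254 kg/hr


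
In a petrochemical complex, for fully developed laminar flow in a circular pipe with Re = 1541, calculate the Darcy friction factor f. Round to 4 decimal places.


f = 64 / Re
f = 64 / 1541
f = 0.0415


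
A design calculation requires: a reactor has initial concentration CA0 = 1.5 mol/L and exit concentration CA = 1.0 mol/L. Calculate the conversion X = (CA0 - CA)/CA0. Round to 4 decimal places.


X = (CA0 - CA) / CA0
X = (1.5 - 1.0) / 1.5
X = 0.5 / 1.5
X = 0.3333


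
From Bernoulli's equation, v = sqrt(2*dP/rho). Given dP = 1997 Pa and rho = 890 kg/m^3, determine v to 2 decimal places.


v = sqrt(2*dP/rho)
v = sqrt(2*1997/890)
v = sqrt(4.48764)
v = 2.12 m/s


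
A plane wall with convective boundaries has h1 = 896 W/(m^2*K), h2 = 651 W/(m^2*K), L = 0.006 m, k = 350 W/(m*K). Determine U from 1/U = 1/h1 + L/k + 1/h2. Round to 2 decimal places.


1/U = 1/h1 + L/k + 1/h2
1/U = 1/896 + 0.006/350 + 1/651
1/U = 0.0011160714 + 1.71429e-05 + 0.0015360983
1/U = 0.0026693126
U = 374.63 W/(m^2*K)


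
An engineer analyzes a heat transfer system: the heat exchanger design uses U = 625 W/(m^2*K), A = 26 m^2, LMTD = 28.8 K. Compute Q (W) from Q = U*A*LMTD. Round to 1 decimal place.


Q = U * A * LMTD
Q = 625 * 26 * 28.8
Q = 468000.0 W


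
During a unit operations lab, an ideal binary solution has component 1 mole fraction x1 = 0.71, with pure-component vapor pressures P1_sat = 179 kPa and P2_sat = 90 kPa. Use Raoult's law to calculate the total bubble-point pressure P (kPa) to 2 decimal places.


P = x1*P1_sat + x2*P2_sat
x2 = 1 - x1 = 1 - 0.71 = 0.29
P = 0.71*179 + 0.29*90
P = 127.09 + 26.1
P = 153.19 kPa


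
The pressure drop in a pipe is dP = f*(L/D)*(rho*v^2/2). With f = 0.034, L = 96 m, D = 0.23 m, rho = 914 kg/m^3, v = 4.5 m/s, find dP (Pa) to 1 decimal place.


dP = f * (L/D) * (rho*v^2/2)
dP = 0.034 * (96/0.23) * (914*4.5^2/2)
L/D = 417.39130435
rho*v^2/2 = 914*20.25/2 = 9254.25
dP = 0.034 * 417.39130435 * 9254.25
dP = 131329.9 Pa


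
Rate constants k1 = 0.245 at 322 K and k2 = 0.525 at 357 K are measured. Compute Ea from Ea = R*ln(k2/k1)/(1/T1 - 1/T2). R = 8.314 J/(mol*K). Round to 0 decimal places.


Ea = R * ln(k2/k1) / (1/T1 - 1/T2)
ln(k2/k1) = ln(0.525/0.245) = 0.7621401
1/T1 - 1/T2 = 1/322 - 1/357 = 0.000304469614
Ea = 8.314 * 0.7621401 / 0.000304469614
Ea = 20811 J/mol


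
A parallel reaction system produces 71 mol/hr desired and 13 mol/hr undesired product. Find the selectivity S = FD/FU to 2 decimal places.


S = desired product rate / undesired product rate
S = 71 / 13
S = 5.46


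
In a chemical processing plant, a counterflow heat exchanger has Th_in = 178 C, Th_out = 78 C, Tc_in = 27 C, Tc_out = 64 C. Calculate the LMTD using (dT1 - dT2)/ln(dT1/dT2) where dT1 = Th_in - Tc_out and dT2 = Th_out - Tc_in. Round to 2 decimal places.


dT1 = Th_in - Tc_out = 178 - 64 = 114
dT2 = Th_out - Tc_in = 78 - 27 = 51
LMTD = (dT1 - dT2) / ln(dT1/dT2)
LMTD = (114 - 51) / ln(114/51)
LMTD = 78.32 K


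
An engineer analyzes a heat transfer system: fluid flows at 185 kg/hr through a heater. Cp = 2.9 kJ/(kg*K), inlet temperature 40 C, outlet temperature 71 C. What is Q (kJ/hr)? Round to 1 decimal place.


Q = m_dot * Cp * (T2 - T1)
Q = 185 * 2.9 * (71 - 40)
Q = 185 * 2.9 * 31
Q = 16631.5 kJ/hr


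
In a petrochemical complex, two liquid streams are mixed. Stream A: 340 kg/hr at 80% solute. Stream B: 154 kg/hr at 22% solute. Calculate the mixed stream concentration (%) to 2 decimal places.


Mass balance on solute: F1*x1 + F2*x2 = F3*x3
F3 = F1 + F2 = 340 + 154 = 494 kg/hr
x3 = (F1*x1 + F2*x2)/F3
x3 = (340*0.8 + 154*0.22) / 494
x3 = 61.92%


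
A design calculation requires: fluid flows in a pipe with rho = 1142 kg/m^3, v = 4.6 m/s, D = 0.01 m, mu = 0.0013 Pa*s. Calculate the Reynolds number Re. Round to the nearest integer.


Re = rho * v * D / mu
Re = 1142 * 4.6 * 0.01 / 0.0013
Re = 52.532 / 0.0013
Re = 40409


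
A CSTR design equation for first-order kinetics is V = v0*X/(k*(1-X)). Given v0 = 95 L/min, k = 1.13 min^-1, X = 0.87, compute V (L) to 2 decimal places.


V = v0 * X / (k * (1 - X))
V = 95 * 0.87 / (1.13 * (1 - 0.87))
V = 82.65 / (1.13 * 0.13)
V = 82.65 / 0.1469
V = 562.63 L


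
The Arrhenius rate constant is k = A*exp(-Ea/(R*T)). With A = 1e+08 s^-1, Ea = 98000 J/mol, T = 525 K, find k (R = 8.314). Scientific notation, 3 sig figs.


k = A * exp(-Ea/(R*T))
k = 1e+08 * exp(-98000 / (8.314 * 525))
k = 1e+08 * exp(-22.452089)
k = 1.77e-02


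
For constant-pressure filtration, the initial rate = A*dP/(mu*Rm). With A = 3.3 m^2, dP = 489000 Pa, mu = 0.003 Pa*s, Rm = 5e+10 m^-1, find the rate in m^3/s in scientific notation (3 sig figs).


rate = A * dP / (mu * Rm)
rate = 3.3 * 489000 / (0.003 * 5e+10)
rate = 1613700.0 / 1.500e+08
rate = 1.08e-02 m^3/s


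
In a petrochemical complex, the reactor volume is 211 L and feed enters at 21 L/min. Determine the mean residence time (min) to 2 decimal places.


tau = V / v0
tau = 211 / 21
tau = 10.05 min


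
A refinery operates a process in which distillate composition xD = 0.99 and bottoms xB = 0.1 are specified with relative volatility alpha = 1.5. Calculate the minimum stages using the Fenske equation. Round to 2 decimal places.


N_min = ln((xD*(1-xB))/(xB*(1-xD))) / ln(alpha)
Numerator inside ln: 0.891 / 0.001 = 891.0
ln(891.0) = 6.792344
ln(alpha) = ln(1.5) = 0.405465
N_min = 6.792344 / 0.405465 = 16.75


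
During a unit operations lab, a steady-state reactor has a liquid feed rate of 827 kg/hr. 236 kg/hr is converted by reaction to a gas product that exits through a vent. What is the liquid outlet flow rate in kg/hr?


Steady-state mass balance on the main outlet: F_out = F_in - F_removed
F_out = 827 - 236
F_out = 591 kg/hr


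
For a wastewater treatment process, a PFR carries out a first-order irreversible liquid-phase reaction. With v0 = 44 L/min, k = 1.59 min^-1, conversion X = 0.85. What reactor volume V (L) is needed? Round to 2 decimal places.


V = (v0/k) * ln(1/(1-X))
V = (44/1.59) * ln(1/(1-0.85))
V = 27.672956 * ln(6.666667)
V = 27.672956 * 1.89712
V = 52.50 L


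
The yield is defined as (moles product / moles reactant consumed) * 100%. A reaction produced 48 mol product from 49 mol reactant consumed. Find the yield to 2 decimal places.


Yield = (moles product / moles consumed) * 100%
Yield = (48 / 49) * 100
Yield = 0.9796 * 100
Yield = 97.96%


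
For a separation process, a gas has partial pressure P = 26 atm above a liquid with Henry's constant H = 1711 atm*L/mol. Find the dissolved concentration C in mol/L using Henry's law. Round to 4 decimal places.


C = P / H
C = 26 / 1711
C = 0.0152 mol/L


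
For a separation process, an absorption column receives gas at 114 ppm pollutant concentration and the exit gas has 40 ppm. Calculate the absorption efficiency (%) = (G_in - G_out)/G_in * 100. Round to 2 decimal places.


Efficiency = (G_in - G_out) / G_in * 100%
Efficiency = (114 - 40) / 114 * 100
Efficiency = 74 / 114 * 100
Efficiency = 64.91%


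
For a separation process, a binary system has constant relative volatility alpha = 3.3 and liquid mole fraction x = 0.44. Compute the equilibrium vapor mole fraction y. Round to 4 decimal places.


y = alpha*x / (1 + (alpha-1)*x)
y = 3.3*0.44 / (1 + (3.3-1)*0.44)
y = 1.452 / (1 + 1.012)
y = 1.452 / 2.012
y = 0.7217


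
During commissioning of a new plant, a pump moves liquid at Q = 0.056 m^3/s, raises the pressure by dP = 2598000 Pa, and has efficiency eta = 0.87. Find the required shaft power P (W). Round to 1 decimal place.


P = Q * dP / eta
P = 0.056 * 2598000 / 0.87
P = 145488.0 / 0.87
P = 167227.6 W


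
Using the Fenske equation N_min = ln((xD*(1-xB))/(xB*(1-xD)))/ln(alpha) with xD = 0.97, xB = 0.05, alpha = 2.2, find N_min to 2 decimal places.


N_min = ln((xD*(1-xB))/(xB*(1-xD))) / ln(alpha)
Numerator inside ln: 0.9215 / 0.0015 = 614.333333
ln(614.333333) = 6.420538
ln(alpha) = ln(2.2) = 0.788457
N_min = 6.420538 / 0.788457 = 8.14


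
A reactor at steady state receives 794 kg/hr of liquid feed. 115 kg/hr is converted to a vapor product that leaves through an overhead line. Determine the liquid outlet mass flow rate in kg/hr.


Steady-state mass balance on the main outlet: F_out = F_in - F_removed
F_out = 794 - 115
F_out = 679 kg/hr


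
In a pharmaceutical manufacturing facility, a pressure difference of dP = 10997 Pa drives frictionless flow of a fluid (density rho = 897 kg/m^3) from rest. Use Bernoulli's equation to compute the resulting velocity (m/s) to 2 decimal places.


v = sqrt(2*dP/rho)
v = sqrt(2*10997/897)
v = sqrt(24.519509)
v = 4.95 m/s


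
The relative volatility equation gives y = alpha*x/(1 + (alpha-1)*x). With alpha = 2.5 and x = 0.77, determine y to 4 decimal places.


y = alpha*x / (1 + (alpha-1)*x)
y = 2.5*0.77 / (1 + (2.5-1)*0.77)
y = 1.925 / (1 + 1.155)
y = 1.925 / 2.155
y = 0.8933


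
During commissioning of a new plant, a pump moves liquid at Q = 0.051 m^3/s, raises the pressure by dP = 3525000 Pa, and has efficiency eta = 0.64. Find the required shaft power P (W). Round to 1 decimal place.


P = Q * dP / eta
P = 0.051 * 3525000 / 0.64
P = 179775.0 / 0.64
P = 280898.4 W


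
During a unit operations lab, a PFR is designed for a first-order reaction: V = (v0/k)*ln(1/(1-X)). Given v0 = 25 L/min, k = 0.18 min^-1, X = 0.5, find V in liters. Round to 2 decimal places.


V = (v0/k) * ln(1/(1-X))
V = (25/0.18) * ln(1/(1-0.5))
V = 138.888889 * ln(2.0)
V = 138.888889 * 0.693147
V = 96.27 L


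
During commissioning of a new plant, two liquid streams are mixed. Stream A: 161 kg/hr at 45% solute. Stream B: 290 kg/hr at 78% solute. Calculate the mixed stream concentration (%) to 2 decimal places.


Mass balance on solute: F1*x1 + F2*x2 = F3*x3
F3 = F1 + F2 = 161 + 290 = 451 kg/hr
x3 = (F1*x1 + F2*x2)/F3
x3 = (161*0.45 + 290*0.78) / 451
x3 = 66.22%


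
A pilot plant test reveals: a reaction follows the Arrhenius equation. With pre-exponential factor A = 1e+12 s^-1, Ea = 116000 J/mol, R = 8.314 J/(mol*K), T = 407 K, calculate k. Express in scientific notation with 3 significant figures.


k = A * exp(-Ea/(R*T))
k = 1e+12 * exp(-116000 / (8.314 * 407))
k = 1e+12 * exp(-34.281006)
k = 1.29e-03


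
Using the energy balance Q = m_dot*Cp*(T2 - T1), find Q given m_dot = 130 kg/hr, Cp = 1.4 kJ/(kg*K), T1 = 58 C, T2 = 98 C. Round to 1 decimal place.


Q = m_dot * Cp * (T2 - T1)
Q = 130 * 1.4 * (98 - 58)
Q = 130 * 1.4 * 40
Q = 7280.0 kJ/hr


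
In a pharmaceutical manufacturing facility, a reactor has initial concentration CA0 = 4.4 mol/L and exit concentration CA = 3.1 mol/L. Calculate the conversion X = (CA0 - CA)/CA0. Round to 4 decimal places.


X = (CA0 - CA) / CA0
X = (4.4 - 3.1) / 4.4
X = 1.3 / 4.4
X = 0.2955


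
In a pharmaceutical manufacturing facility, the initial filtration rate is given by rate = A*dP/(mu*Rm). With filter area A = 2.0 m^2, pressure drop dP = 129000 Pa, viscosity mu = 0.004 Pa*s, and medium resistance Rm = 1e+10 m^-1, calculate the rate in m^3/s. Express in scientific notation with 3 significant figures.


rate = A * dP / (mu * Rm)
rate = 2.0 * 129000 / (0.004 * 1e+10)
rate = 258000.0 / 4.000e+07
rate = 6.45e-03 m^3/s


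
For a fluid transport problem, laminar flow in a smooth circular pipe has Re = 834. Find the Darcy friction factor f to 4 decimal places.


f = 64 / Re
f = 64 / 834
f = 0.0767


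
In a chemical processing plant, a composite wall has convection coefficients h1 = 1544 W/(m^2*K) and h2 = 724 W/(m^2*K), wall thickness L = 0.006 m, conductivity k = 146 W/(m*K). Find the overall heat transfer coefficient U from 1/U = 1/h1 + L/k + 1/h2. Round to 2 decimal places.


1/U = 1/h1 + L/k + 1/h2
1/U = 1/1544 + 0.006/146 + 1/724
1/U = 0.0006476684 + 4.10959e-05 + 0.0013812155
1/U = 0.0020699798
U = 483.10 W/(m^2*K)


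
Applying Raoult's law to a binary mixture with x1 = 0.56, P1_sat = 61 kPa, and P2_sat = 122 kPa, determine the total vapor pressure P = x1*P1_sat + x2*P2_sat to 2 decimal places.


P = x1*P1_sat + x2*P2_sat
x2 = 1 - x1 = 1 - 0.56 = 0.44
P = 0.56*61 + 0.44*122
P = 34.16 + 53.68
P = 87.84 kPa


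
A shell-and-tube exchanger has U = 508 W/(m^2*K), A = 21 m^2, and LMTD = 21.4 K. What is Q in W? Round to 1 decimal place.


Q = U * A * LMTD
Q = 508 * 21 * 21.4
Q = 228295.2 W


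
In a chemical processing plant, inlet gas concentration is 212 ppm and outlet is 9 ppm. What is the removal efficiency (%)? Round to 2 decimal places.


Efficiency = (G_in - G_out) / G_in * 100%
Efficiency = (212 - 9) / 212 * 100
Efficiency = 203 / 212 * 100
Efficiency = 95.75%


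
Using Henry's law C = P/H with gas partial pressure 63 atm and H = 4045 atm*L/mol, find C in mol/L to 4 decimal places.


C = P / H
C = 63 / 4045
C = 0.0156 mol/L


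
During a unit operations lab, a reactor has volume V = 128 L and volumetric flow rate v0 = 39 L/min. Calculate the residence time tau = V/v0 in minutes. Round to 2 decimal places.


tau = V / v0
tau = 128 / 39
tau = 3.28 min


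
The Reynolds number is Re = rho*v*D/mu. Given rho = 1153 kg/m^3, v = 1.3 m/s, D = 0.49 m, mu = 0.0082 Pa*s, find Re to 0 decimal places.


Re = rho * v * D / mu
Re = 1153 * 1.3 * 0.49 / 0.0082
Re = 734.461 / 0.0082
Re = 89568


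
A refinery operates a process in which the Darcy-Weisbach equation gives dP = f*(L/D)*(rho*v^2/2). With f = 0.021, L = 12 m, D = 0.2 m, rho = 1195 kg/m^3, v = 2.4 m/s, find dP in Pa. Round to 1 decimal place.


dP = f * (L/D) * (rho*v^2/2)
dP = 0.021 * (12/0.2) * (1195*2.4^2/2)
L/D = 60.0
rho*v^2/2 = 1195*5.76/2 = 3441.6
dP = 0.021 * 60.0 * 3441.6
dP = 4336.4 Pa


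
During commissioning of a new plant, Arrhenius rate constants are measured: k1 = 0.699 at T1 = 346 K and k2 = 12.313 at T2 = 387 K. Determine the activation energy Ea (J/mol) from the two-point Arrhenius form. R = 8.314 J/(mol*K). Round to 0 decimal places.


Ea = R * ln(k2/k1) / (1/T1 - 1/T2)
ln(k2/k1) = ln(12.313/0.699) = 2.8687602
1/T1 - 1/T2 = 1/346 - 1/387 = 0.000306194082
Ea = 8.314 * 2.8687602 / 0.000306194082
Ea = 77895 J/mol


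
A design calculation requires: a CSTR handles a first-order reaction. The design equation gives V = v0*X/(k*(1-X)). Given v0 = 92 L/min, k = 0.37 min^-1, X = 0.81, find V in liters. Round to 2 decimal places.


V = v0 * X / (k * (1 - X))
V = 92 * 0.81 / (0.37 * (1 - 0.81))
V = 74.52 / (0.37 * 0.19)
V = 74.52 / 0.0703
V = 1060.03 L


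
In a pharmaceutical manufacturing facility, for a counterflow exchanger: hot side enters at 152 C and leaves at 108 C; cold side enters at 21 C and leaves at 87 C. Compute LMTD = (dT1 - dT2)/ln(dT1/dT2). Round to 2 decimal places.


dT1 = Th_in - Tc_out = 152 - 87 = 65
dT2 = Th_out - Tc_in = 108 - 21 = 87
LMTD = (dT1 - dT2) / ln(dT1/dT2)
LMTD = (65 - 87) / ln(65/87)
LMTD = 75.47 K


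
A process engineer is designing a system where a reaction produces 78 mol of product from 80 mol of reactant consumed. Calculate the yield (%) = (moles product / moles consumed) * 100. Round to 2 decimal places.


Yield = (moles product / moles consumed) * 100%
Yield = (78 / 80) * 100
Yield = 0.975 * 100
Yield = 97.50%


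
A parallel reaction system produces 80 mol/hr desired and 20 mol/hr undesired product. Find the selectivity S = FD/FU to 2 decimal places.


S = desired product rate / undesired product rate
S = 80 / 20
S = 4.00


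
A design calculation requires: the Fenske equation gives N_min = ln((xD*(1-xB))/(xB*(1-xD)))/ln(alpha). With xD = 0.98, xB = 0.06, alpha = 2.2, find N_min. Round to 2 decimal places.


N_min = ln((xD*(1-xB))/(xB*(1-xD))) / ln(alpha)
Numerator inside ln: 0.9212 / 0.0012 = 767.666667
ln(767.666667) = 6.643356
ln(alpha) = ln(2.2) = 0.788457
N_min = 6.643356 / 0.788457 = 8.43


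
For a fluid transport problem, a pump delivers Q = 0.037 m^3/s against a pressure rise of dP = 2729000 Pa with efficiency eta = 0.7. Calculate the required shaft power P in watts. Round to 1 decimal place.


P = Q * dP / eta
P = 0.037 * 2729000 / 0.7
P = 100973.0 / 0.7
P = 144247.1 W


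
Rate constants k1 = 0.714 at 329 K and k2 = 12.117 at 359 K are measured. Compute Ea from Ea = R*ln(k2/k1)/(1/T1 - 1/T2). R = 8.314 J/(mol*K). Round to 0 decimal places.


Ea = R * ln(k2/k1) / (1/T1 - 1/T2)
ln(k2/k1) = ln(12.117/0.714) = 2.8314817
1/T1 - 1/T2 = 1/329 - 1/359 = 0.000253998357
Ea = 8.314 * 2.8314817 / 0.000253998357
Ea = 92681 J/mol


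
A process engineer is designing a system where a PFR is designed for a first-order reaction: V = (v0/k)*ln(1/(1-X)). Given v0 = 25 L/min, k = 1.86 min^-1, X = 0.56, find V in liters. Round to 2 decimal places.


V = (v0/k) * ln(1/(1-X))
V = (25/1.86) * ln(1/(1-0.56))
V = 13.44086 * ln(2.272727)
V = 13.44086 * 0.82098
V = 11.03 L


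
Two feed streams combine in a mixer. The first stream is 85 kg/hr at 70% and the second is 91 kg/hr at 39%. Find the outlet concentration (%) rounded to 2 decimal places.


Mass balance on solute: F1*x1 + F2*x2 = F3*x3
F3 = F1 + F2 = 85 + 91 = 176 kg/hr
x3 = (F1*x1 + F2*x2)/F3
x3 = (85*0.7 + 91*0.39) / 176
x3 = 53.97%


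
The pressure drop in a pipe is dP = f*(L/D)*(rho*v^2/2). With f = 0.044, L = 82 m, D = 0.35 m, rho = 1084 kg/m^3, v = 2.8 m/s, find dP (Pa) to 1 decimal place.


dP = f * (L/D) * (rho*v^2/2)
dP = 0.044 * (82/0.35) * (1084*2.8^2/2)
L/D = 234.28571429
rho*v^2/2 = 1084*7.84/2 = 4249.28
dP = 0.044 * 234.28571429 * 4249.28
dP = 43804.0 Pa


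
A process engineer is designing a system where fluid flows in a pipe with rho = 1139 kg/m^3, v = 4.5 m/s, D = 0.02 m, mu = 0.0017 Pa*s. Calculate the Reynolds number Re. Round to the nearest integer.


Re = rho * v * D / mu
Re = 1139 * 4.5 * 0.02 / 0.0017
Re = 102.51 / 0.0017
Re = 60300


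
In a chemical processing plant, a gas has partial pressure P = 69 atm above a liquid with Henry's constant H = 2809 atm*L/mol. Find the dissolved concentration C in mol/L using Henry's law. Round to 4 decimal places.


C = P / H
C = 69 / 2809
C = 0.0246 mol/L


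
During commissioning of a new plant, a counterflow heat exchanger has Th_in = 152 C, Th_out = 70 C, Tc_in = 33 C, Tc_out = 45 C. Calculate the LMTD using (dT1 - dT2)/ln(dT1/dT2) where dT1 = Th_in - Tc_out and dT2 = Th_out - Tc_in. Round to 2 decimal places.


dT1 = Th_in - Tc_out = 152 - 45 = 107
dT2 = Th_out - Tc_in = 70 - 33 = 37
LMTD = (dT1 - dT2) / ln(dT1/dT2)
LMTD = (107 - 37) / ln(107/37)
LMTD = 65.92 K


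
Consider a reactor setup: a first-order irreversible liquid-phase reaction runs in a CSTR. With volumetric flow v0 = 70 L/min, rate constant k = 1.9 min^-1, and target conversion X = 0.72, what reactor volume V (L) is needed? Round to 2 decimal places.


V = v0 * X / (k * (1 - X))
V = 70 * 0.72 / (1.9 * (1 - 0.72))
V = 50.4 / (1.9 * 0.28)
V = 50.4 / 0.532
V = 94.74 L


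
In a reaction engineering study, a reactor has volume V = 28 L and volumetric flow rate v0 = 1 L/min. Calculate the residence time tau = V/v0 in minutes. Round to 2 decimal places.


tau = V / v0
tau = 28 / 1
tau = 28.00 min


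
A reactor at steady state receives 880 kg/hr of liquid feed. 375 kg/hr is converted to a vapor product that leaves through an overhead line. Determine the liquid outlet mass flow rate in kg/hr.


Steady-state mass balance on the main outlet: F_out = F_in - F_removed
F_out = 880 - 375
F_out = 505 kg/hr


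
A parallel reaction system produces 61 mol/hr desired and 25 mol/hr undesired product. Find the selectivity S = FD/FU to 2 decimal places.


S = desired product rate / undesired product rate
S = 61 / 25
S = 2.44


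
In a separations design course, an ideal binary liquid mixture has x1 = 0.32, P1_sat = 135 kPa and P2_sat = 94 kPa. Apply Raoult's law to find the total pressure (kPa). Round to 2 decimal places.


P = x1*P1_sat + x2*P2_sat
x2 = 1 - x1 = 1 - 0.32 = 0.68
P = 0.32*135 + 0.68*94
P = 43.2 + 63.92
P = 107.12 kPa


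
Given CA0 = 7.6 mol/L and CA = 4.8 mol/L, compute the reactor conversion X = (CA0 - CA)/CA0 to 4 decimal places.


X = (CA0 - CA) / CA0
X = (7.6 - 4.8) / 7.6
X = 2.8 / 7.6
X = 0.3684


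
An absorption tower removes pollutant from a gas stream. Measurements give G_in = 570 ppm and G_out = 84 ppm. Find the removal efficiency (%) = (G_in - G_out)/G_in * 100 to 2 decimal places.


Efficiency = (G_in - G_out) / G_in * 100%
Efficiency = (570 - 84) / 570 * 100
Efficiency = 486 / 570 * 100
Efficiency = 85.26%


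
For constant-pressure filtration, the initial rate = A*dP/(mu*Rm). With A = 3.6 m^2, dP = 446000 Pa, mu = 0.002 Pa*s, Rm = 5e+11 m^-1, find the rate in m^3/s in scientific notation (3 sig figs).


rate = A * dP / (mu * Rm)
rate = 3.6 * 446000 / (0.002 * 5e+11)
rate = 1605600.0 / 1.000e+09
rate = 1.61e-03 m^3/s


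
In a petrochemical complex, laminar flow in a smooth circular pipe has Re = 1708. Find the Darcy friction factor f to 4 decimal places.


f = 64 / Re
f = 64 / 1708
f = 0.0375


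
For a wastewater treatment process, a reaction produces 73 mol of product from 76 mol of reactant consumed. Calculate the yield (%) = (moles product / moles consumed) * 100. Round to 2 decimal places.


Yield = (moles product / moles consumed) * 100%
Yield = (73 / 76) * 100
Yield = 0.9605 * 100
Yield = 96.05%


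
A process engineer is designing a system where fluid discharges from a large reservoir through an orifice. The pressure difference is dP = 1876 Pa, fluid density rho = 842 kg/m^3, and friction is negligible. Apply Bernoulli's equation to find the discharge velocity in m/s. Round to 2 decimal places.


v = sqrt(2*dP/rho)
v = sqrt(2*1876/842)
v = sqrt(4.456057)
v = 2.11 m/s


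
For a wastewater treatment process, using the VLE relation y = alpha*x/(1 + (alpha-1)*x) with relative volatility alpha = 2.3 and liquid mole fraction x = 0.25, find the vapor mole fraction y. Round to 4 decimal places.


y = alpha*x / (1 + (alpha-1)*x)
y = 2.3*0.25 / (1 + (2.3-1)*0.25)
y = 0.575 / (1 + 0.325)
y = 0.575 / 1.325
y = 0.4340


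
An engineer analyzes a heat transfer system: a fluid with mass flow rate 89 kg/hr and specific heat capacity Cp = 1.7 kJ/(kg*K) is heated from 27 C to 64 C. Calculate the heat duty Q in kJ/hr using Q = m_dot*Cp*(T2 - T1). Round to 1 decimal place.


Q = m_dot * Cp * (T2 - T1)
Q = 89 * 1.7 * (64 - 27)
Q = 89 * 1.7 * 37
Q = 5598.1 kJ/hr


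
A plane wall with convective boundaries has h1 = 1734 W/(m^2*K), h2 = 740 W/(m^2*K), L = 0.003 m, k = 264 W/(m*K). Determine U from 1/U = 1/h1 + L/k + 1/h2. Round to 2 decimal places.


1/U = 1/h1 + L/k + 1/h2
1/U = 1/1734 + 0.003/264 + 1/740
1/U = 0.0005767013 + 1.13636e-05 + 0.0013513514
1/U = 0.0019394163
U = 515.62 W/(m^2*K)


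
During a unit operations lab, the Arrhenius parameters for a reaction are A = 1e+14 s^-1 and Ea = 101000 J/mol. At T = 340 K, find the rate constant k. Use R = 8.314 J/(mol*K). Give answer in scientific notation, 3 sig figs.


k = A * exp(-Ea/(R*T))
k = 1e+14 * exp(-101000 / (8.314 * 340))
k = 1e+14 * exp(-35.729952)
k = 3.04e-02


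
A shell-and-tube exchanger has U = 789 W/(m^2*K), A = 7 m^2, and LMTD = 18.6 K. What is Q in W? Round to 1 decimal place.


Q = U * A * LMTD
Q = 789 * 7 * 18.6
Q = 102727.8 W


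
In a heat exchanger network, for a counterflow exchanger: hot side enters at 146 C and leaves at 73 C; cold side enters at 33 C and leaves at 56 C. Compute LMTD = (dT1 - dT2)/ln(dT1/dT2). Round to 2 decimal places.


dT1 = Th_in - Tc_out = 146 - 56 = 90
dT2 = Th_out - Tc_in = 73 - 33 = 40
LMTD = (dT1 - dT2) / ln(dT1/dT2)
LMTD = (90 - 40) / ln(90/40)
LMTD = 61.66 K


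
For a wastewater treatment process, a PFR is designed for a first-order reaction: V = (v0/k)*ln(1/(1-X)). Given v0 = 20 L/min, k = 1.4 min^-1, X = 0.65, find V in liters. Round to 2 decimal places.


V = (v0/k) * ln(1/(1-X))
V = (20/1.4) * ln(1/(1-0.65))
V = 14.285714 * ln(2.857143)
V = 14.285714 * 1.049822
V = 15.00 L


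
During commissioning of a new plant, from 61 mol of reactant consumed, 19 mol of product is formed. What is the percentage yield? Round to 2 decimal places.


Yield = (moles product / moles consumed) * 100%
Yield = (19 / 61) * 100
Yield = 0.3115 * 100
Yield = 31.15%


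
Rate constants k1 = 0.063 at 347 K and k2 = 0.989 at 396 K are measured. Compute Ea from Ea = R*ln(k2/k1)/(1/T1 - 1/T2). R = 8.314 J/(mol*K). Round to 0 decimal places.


Ea = R * ln(k2/k1) / (1/T1 - 1/T2)
ln(k2/k1) = ln(0.989/0.063) = 2.7535596
1/T1 - 1/T2 = 1/347 - 1/396 = 0.000356591855
Ea = 8.314 * 2.7535596 / 0.000356591855
Ea = 64200 J/mol


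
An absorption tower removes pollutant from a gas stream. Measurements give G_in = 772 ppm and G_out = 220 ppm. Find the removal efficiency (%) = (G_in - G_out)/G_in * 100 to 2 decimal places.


Efficiency = (G_in - G_out) / G_in * 100%
Efficiency = (772 - 220) / 772 * 100
Efficiency = 552 / 772 * 100
Efficiency = 71.50%


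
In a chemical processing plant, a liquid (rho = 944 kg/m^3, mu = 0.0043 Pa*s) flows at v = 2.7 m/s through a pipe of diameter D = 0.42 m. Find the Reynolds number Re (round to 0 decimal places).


Re = rho * v * D / mu
Re = 944 * 2.7 * 0.42 / 0.0043
Re = 1070.496 / 0.0043
Re = 248953


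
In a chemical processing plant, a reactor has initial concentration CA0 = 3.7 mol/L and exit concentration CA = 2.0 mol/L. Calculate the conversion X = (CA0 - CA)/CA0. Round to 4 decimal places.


X = (CA0 - CA) / CA0
X = (3.7 - 2.0) / 3.7
X = 1.7 / 3.7
X = 0.4595


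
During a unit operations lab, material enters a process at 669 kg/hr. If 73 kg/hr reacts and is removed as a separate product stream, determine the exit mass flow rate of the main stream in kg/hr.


Steady-state mass balance on the main outlet: F_out = F_in - F_removed
F_out = 669 - 73
F_out = 596 kg/hr


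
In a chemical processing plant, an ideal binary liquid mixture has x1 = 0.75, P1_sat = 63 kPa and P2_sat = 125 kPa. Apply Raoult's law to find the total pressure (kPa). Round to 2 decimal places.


P = x1*P1_sat + x2*P2_sat
x2 = 1 - x1 = 1 - 0.75 = 0.25
P = 0.75*63 + 0.25*125
P = 47.25 + 31.25
P = 78.50 kPa


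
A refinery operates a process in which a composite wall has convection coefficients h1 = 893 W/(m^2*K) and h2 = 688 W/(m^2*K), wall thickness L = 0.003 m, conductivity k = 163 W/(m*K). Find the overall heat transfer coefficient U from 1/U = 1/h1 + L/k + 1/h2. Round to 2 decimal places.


1/U = 1/h1 + L/k + 1/h2
1/U = 1/893 + 0.003/163 + 1/688
1/U = 0.0011198208 + 1.84049e-05 + 0.0014534884
1/U = 0.0025917141
U = 385.85 W/(m^2*K)


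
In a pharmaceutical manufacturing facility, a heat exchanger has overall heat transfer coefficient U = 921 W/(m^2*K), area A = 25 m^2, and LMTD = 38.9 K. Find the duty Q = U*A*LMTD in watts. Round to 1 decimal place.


Q = U * A * LMTD
Q = 921 * 25 * 38.9
Q = 895672.5 W


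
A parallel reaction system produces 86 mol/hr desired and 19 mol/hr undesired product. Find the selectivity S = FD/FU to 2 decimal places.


S = desired product rate / undesired product rate
S = 86 / 19
S = 4.53


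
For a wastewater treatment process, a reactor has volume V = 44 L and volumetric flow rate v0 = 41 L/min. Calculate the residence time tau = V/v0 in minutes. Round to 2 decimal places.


tau = V / v0
tau = 44 / 41
tau = 1.07 min


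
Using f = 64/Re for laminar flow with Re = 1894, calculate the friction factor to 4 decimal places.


f = 64 / Re
f = 64 / 1894
f = 0.0338


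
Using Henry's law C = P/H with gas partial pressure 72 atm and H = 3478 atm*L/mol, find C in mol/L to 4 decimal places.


C = P / H
C = 72 / 3478
C = 0.0207 mol/L


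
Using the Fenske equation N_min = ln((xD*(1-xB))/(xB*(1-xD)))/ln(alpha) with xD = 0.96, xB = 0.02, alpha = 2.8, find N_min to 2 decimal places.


N_min = ln((xD*(1-xB))/(xB*(1-xD))) / ln(alpha)
Numerator inside ln: 0.9408 / 0.0008 = 1176.0
ln(1176.0) = 7.069874
ln(alpha) = ln(2.8) = 1.029619
N_min = 7.069874 / 1.029619 = 6.87


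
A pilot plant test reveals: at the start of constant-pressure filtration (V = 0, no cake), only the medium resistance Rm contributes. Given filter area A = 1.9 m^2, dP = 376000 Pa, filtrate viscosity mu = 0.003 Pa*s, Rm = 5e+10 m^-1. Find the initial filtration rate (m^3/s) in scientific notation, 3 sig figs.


rate = A * dP / (mu * Rm)
rate = 1.9 * 376000 / (0.003 * 5e+10)
rate = 714400.0 / 1.500e+08
rate = 4.76e-03 m^3/s
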